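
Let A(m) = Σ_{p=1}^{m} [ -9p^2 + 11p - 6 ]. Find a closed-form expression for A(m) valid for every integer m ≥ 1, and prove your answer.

A(m) = -m(3m^2 - m + 2)

We claim A(m) = -m(3m^2 - m + 2) for all m ≥ 1.
When m = 1: A(1) = -4, and the closed form gives -4. They agree.
Inductive step: assume the claim holds for m = p, so A(p) = p(-3p^2 + p - 2).
Then A(p+1) = A(p) + (11p - 9(p + 1)^2 + 5) = (p(-3p^2 + p - 2)) + (11p - 9(p + 1)^2 + 5).
Simplifying, A(p+1) = -(p + 1)(3p^2 + 5p + 4) = -(p+1)(3(p+1)^2 - (p+1) + 2),
which is the closed form with m = p+1.
By induction, the statement is established for all m ≥ 1.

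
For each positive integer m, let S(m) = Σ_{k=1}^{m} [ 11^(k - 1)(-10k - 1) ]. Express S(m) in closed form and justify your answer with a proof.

We claim S(m) = -11^m·m for all m ≥ 1.
Base case (m = 1): S(1) = -11, and the closed form gives -11. They agree.
Inductive step: suppose the statement holds for some k ≥ 1, so S(k) = -11^k·k.
Then S(k+1) = S(k) + (11^k(-10k - 11)) = (-11^k·k) + (11^k(-10k - 11)).
Simplifying, S(k+1) = 11^(k + 1)(-k - 1) = -11^(k+1)·(k+1),
which is the closed form with m = k+1.
By induction, the statement is established for all m ≥ 1.

S(m) = -11^m·m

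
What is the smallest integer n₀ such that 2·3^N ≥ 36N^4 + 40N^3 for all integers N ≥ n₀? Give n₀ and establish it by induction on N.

n₀ = 12

At N = 11: 354294 < 580316, so the inequality fails and n₀ ≥ 12. We prove 2·3^N ≥ 36N^4 + 40N^3 for all N ≥ 12.
Base case (N = 12): 2·3^N = 1062882 and 36N^4 + 40N^3 = 815616, so 1062882 ≥ 815616.
Inductive step: assume the claim holds for N = j, so 2·3^j ≥ 36j^4 + 40j^3.
Then 2·3^(j + 1) = 3·(2·3^j) ≥ 3·(36j^4 + 40j^3).
Also, for j ≥ 12 we have 3·(36j^4 + 40j^3) ≥ 36(j+1)^4 + 40(j+1)^3, since 3·(36j^4 + 40j^3) − (36(j+1)^4 + 40(j+1)^3) = 72j^4 - 64j^3 - 336j^2 - 264j - 76, which is nonnegative for all j ≥ 12.
Combining, 2·3^(j + 1) ≥ 36(j+1)^4 + 40(j+1)^3.
This completes the induction.
Hence the smallest such n₀ is 12.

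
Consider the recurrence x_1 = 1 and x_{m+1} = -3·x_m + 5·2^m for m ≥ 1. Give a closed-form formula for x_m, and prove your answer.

Computing the first terms: x_1 = 1, x_2 = 7, x_3 = -1. This suggests x_m = -(-3)^(m - 1) + 2^m.
Base step (m = 1): the formula gives 1 = 1 = x_1.
Suppose the result is true for m = p, so x_p = -(-3)^(p - 1) + 2^p.
Then x_{p+1} = -3·x_p + 5·2^p = -3·(-(-3)^(p - 1) + 2^p) + 5·2^p = -(-3)^p + 2^(p + 1) = -(-3)^((p+1) - 1) + 2^(p+1),
which is the claimed formula at m = p+1.
By the principle of mathematical induction, the result holds for all m ≥ 1.

x_m = -(-3)^(m - 1) + 2^m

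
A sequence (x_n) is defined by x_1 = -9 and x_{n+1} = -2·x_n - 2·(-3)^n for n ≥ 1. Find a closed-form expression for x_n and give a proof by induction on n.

x_n = -3(-2)^(n - 1) + 2(-3)^n

Computing the first terms: x_1 = -9, x_2 = 24, x_3 = -66. This suggests x_n = -3(-2)^(n - 1) + 2(-3)^n.
Base step (n = 1): the formula gives -9 = -9 = x_1.
Suppose the result is true for n = j, so x_j = -3(-2)^(j - 1) + 2(-3)^j.
Then x_{j+1} = -2·x_j - 2·(-3)^j = -2·(-3(-2)^(j - 1) + 2(-3)^j) - 2·(-3)^j = -3(-2)^j + 2(-3)^(j + 1) = -3(-2)^((j+1) - 1) + 2(-3)^(j+1),
which is the claimed formula at n = j+1.
By the principle of mathematical induction, the result holds for all n ≥ 1.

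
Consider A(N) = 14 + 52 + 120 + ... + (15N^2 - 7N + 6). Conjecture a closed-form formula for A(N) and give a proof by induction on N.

A(N) = N(5N^2 + 4N + 5)

We claim A(N) = N(5N^2 + 4N + 5) for all N ≥ 1.
Base step (N = 1): A(1) = 14, and the closed form gives 14. They agree.
Suppose the result is true for N = r, so A(r) = r(5r^2 + 4r + 5).
Then A(r+1) = A(r) + (15r^2 + 23r + 14) = (r(5r^2 + 4r + 5)) + (15r^2 + 23r + 14).
Simplifying, A(r+1) = (r + 1)(5r^2 + 14r + 14) = (r+1)(5(r+1)^2 + 4(r+1) + 5),
which is the closed form with N = r+1.
By the principle of mathematical induction, the result holds for all N ≥ 1.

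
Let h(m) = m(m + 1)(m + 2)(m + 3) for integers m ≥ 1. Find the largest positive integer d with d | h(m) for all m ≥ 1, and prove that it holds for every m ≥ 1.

Computing the first values: h(1) = 24 and h(2) = 120; gcd(24, 120) = 24, so d ≤ 24.
We prove 24 | m(m + 1)(m + 2)(m + 3) for all m ≥ 1 by induction on m.
When m = 1: h(1) = 24 = 24·(1), so 24 | h(1).
Suppose the result is true for m = p, i.e. 24 | h(p). Then
h(p+1) − h(p) = (p+1)·(p+2)·(p+3)·(p+4) − p·(p+1)·(p+2)·(p+3) = (p+1)·(p+2)·(p+3)·[(p+4) − p] = 4·(p+1)·(p+2)·(p+3). The product of 3 consecutive integers is divisible by (3)! = 6, so h(p+1) − h(p) is divisible by 4·6 = 24. By the inductive hypothesis 24 | h(p), hence 24 | h(p+1).
By the principle of mathematical induction, the result holds for all m ≥ 1.
Therefore the largest such d is 24.

d = 24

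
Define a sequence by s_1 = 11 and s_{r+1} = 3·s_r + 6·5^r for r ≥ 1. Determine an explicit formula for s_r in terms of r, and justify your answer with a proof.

Computing the first terms: s_1 = 11, s_2 = 63, s_3 = 339. This suggests s_r = -4·3^(r - 1) + 3·5^r.
When r = 1: the formula gives 11 = 11 = s_1.
Inductive step: suppose the statement holds for some i ≥ 1, so s_i = -4·3^(i - 1) + 3·5^i.
Then s_{i+1} = 3·s_i + 6·5^i = 3·(-4·3^(i - 1) + 3·5^i) + 6·5^i = -4·3^i + 3·5^(i + 1) = -4·3^((i+1) - 1) + 3·5^(i+1),
which is the claimed formula at r = i+1.
By the principle of mathematical induction, the result holds for all r ≥ 1.

s_r = -4·3^(r - 1) + 3·5^r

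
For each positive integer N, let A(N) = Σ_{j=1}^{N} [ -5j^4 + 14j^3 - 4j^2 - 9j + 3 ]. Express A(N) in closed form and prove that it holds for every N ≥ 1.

We claim A(N) = -N(N - 2)(N^3 + N^2 - 2N - 1) for all N ≥ 1.
Base case (N = 1): A(1) = -1, and the closed form gives -1. They agree.
Inductive step: assume the claim holds for N = j, so A(j) = j(-j^4 + j^3 + 4j^2 - 3j - 2).
Then A(j+1) = A(j) + (-5j^4 - 6j^3 + 8j^2 + 5j - 1) = (j(-j^4 + j^3 + 4j^2 - 3j - 2)) + (-5j^4 - 6j^3 + 8j^2 + 5j - 1).
Simplifying, A(j+1) = -(j - 1)(j + 1)(j^3 + 4j^2 + 3j - 1) = -(j+1)((j+1) - 2)((j+1)^3 + (j+1)^2 - 2(j+1) - 1),
which is the closed form with N = j+1.
This completes the induction.

A(N) = -N(N - 2)(N^3 + N^2 - 2N - 1)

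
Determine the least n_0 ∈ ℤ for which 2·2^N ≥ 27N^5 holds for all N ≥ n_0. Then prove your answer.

n_0 = 28

At N = 27: 268435456 < 387420489, so the inequality fails and n_0 ≥ 28. We prove 2·2^N ≥ 27N^5 for all N ≥ 28.
For the base case N = 28: 2·2^N = 536870912 and 27N^5 = 464679936, so 536870912 ≥ 464679936.
Inductive step: assume the claim holds for N = m, so 2·2^m ≥ 27m^5.
Then 2·2^(m + 1) = 2·(2·2^m) ≥ 2·(27m^5).
Also, for m ≥ 28 we have 2·(27m^5) ≥ 27(m+1)^5, since 2 ≥ (1 + 1/m)^5 for all m ≥ 28.
Combining, 2·2^(m + 1) ≥ 27(m+1)^5.
Hence, by induction on N, the claim holds for every N ≥ 28.
Hence the smallest such n_0 is 28.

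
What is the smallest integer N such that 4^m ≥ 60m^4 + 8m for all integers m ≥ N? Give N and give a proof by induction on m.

At m = 9: 262144 < 393732, so the inequality fails and N ≥ 10. We prove 4^m ≥ 60m^4 + 8m for all m ≥ 10.
For the base case m = 10: 4^m = 1048576 and 60m^4 + 8m = 600080, so 1048576 ≥ 600080.
Inductive step: assume the claim holds for m = i, so 4^i ≥ 60i^4 + 8i.
Then 4^(i + 1) = 4·(4^i) ≥ 4·(60i^4 + 8i).
Also, for i ≥ 10 we have 4·(60i^4 + 8i) ≥ 60(i+1)^4 + 8(i+1), since 4·(60i^4 + 8i) − (60(i+1)^4 + 8(i+1)) = 180i^4 - 240i^3 - 360i^2 - 216i - 68, which is nonnegative for all i ≥ 10.
Combining, 4^(i + 1) ≥ 60(i+1)^4 + 8(i+1).
By the principle of mathematical induction, the result holds for all m ≥ 10.
Hence the smallest such N is 10.

N = 10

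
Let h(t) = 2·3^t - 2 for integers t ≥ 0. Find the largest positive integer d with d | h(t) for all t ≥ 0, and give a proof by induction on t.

d = 4

Computing the first values: h(0) = 0 and h(1) = 4; gcd(0, 4) = 4, so d ≤ 4.
We prove 4 | 2·3^t - 2 for all t ≥ 0 by induction on t.
Base step (t = 0): h(0) = 0 = 4·(0), so 4 | h(0).
For the inductive step, assume it holds for an arbitrary r ≥ 0, i.e. 4 | h(r). Then
h(r+1) = 2·3^(r+1) - 2 = 3·(2·3^r - 2) + 4 = 3·h(r) + 4. The first term is divisible by 4 by the inductive hypothesis, and 4 is divisible by 4. Hence 4 | h(r+1).
Hence, by induction on t, the claim holds for every t ≥ 0.
Therefore the largest such d is 4.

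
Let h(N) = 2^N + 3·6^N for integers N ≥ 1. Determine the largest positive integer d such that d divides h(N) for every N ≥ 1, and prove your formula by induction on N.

d = 4

Computing the first values: h(1) = 20 and h(2) = 112; gcd(20, 112) = 4, so d ≤ 4.
We prove 4 | 2^N + 3·6^N for all N ≥ 1 by induction on N.
Base step (N = 1): h(1) = 20 = 4·(5), so 4 | h(1).
Inductive step: assume the claim holds for N = i, i.e. 4 | h(i). Then
h(i+1) − 6·h(i) = (2^(i+1) + 3·6^(i+1)) − 6·(2^i + 3·6^i) = (1)·2^i·(2 − 6) = (-4)·2^i. Since 4 | h(i) by the inductive hypothesis, 4 | 6·h(i); and 4 | -4 since -4 = 4·-1. Therefore 4 | h(i+1).
By the principle of mathematical induction, the result holds for all N ≥ 1.
Therefore the largest such d is 4.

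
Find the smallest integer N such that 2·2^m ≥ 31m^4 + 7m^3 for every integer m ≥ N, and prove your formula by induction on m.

At m = 21: 4194304 < 6093738, so the inequality fails and N ≥ 22. We prove 2·2^m ≥ 31m^4 + 7m^3 for all m ≥ 22.
For the base case m = 22: 2·2^m = 8388608 and 31m^4 + 7m^3 = 7336472, so 8388608 ≥ 7336472.
For the inductive step, assume it holds for an arbitrary j ≥ 22, so 2·2^j ≥ 31j^4 + 7j^3.
Then 2·2^(j + 1) = 2·(2·2^j) ≥ 2·(31j^4 + 7j^3).
Also, for j ≥ 22 we have 2·(31j^4 + 7j^3) ≥ 31(j+1)^4 + 7(j+1)^3, since 2·(31j^4 + 7j^3) − (31(j+1)^4 + 7(j+1)^3) = 31j^4 - 117j^3 - 207j^2 - 145j - 38, which is nonnegative for all j ≥ 22.
Combining, 2·2^(j + 1) ≥ 31(j+1)^4 + 7(j+1)^3.
Hence, by induction on m, the claim holds for every m ≥ 22.
Hence the smallest such N is 22.

N = 22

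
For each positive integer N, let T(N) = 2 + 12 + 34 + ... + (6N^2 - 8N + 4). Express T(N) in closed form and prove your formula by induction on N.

We claim T(N) = N(2N^2 - N + 1) for all N ≥ 1.
When N = 1: T(1) = 2, and the closed form gives 2. They agree.
Inductive step: assume the claim holds for N = i, so T(i) = i(2i^2 - i + 1).
Then T(i+1) = T(i) + (6i^2 + 4i + 2) = (i(2i^2 - i + 1)) + (6i^2 + 4i + 2).
Simplifying, T(i+1) = (i + 1)(2i^2 + 3i + 2) = (i+1)(2(i+1)^2 - (i+1) + 1),
which is the closed form with N = i+1.
By the principle of mathematical induction, the result holds for all N ≥ 1.

T(N) = N(2N^2 - N + 1)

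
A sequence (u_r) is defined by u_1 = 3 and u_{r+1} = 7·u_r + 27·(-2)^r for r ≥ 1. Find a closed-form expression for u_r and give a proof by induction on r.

u_r = -3(-2)^r - 3·7^(r - 1)

Computing the first terms: u_1 = 3, u_2 = -33, u_3 = -123. This suggests u_r = -3(-2)^r - 3·7^(r - 1).
For the base case r = 1: the formula gives 3 = 3 = u_1.
Inductive step: assume the claim holds for r = k, so u_k = -3(-2)^k - 3·7^(k - 1).
Then u_{k+1} = 7·u_k + 27·(-2)^k = 7·(-3(-2)^k - 3·7^(k - 1)) + 27·(-2)^k = -3(-2)^(k + 1) - 3·7^k = -3(-2)^(k+1) - 3·7^((k+1) - 1),
which is the claimed formula at r = k+1.
By induction, the statement is established for all r ≥ 1.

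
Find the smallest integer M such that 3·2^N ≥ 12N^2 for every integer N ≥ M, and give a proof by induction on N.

M = 8

At N = 7: 384 < 588, so the inequality fails and M ≥ 8. We prove 3·2^N ≥ 12N^2 for all N ≥ 8.
Base case (N = 8): 3·2^N = 768 and 12N^2 = 768, so 768 ≥ 768.
Suppose the result is true for N = k, so 3·2^k ≥ 12k^2.
Then 3·2^(k + 1) = 2·(3·2^k) ≥ 2·(12k^2).
Also, for k ≥ 8 we have 2·(12k^2) ≥ 12(k+1)^2, since 2 ≥ (1 + 1/k)^2 for all k ≥ 8.
Combining, 3·2^(k + 1) ≥ 12(k+1)^2.
By the principle of mathematical induction, the result holds for all N ≥ 8.
Hence the smallest such M is 8.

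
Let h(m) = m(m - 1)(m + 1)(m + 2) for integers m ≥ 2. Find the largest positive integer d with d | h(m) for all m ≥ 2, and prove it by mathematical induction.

d = 24

Computing the first values: h(2) = 24 and h(3) = 120; gcd(24, 120) = 24, so d ≤ 24.
We prove 24 | m(m - 1)(m + 1)(m + 2) for all m ≥ 2 by induction on m.
Base step (m = 2): h(2) = 24 = 24·(1), so 24 | h(2).
For the inductive step, assume it holds for an arbitrary j ≥ 2, i.e. 24 | h(j). Then
h(j+1) − h(j) = j·(j+1)·(j+2)·(j+3) − (j-1)·j·(j+1)·(j+2) = j·(j+1)·(j+2)·[(j+3) − (j-1)] = 4·j·(j+1)·(j+2). The product of 3 consecutive integers is divisible by (3)! = 6, so h(j+1) − h(j) is divisible by 4·6 = 24. By the inductive hypothesis 24 | h(j), hence 24 | h(j+1).
This completes the induction.
Therefore the largest such d is 24.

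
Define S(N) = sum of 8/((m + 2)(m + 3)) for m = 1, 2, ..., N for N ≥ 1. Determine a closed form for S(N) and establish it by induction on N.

We claim S(N) = 8N/(3(N + 3)) for all N ≥ 1.
When N = 1: S(1) = 2/3, and the closed form gives 2/3. They agree.
Inductive step: assume the claim holds for N = m, so S(m) = 8m/(3(m + 3)).
Then S(m+1) = S(m) + (8/((m + 3)(m + 4))) = (8m/(3(m + 3))) + (8/((m + 3)(m + 4))).
Simplifying, S(m+1) = 8(m + 1)/(3(m + 4)) = 8(m+1)/(3((m+1) + 3)),
which is the closed form with N = m+1.
By the principle of mathematical induction, the result holds for all N ≥ 1.

S(N) = 8N/(3(N + 3))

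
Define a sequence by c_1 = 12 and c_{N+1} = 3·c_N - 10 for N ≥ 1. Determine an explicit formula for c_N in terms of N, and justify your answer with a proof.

c_N = 7·3^(N - 1) + 5

Computing the first terms: c_1 = 12, c_2 = 26, c_3 = 68. This suggests c_N = 7·3^(N - 1) + 5.
Base case (N = 1): the formula gives 12 = 12 = c_1.
Inductive step: assume the claim holds for N = i, so c_i = 7·3^(i - 1) + 5.
Then c_{i+1} = 3·c_i - 10 = 3·(7·3^(i - 1) + 5) - 10 = 7·3^i + 5 = 7·3^((i+1) - 1) + 5,
which is the claimed formula at N = i+1.
By the principle of mathematical induction, the result holds for all N ≥ 1.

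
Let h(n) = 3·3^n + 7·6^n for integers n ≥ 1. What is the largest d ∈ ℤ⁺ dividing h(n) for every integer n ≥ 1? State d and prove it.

Computing the first values: h(1) = 51 and h(2) = 279; gcd(51, 279) = 3, so d ≤ 3.
We prove 3 | 3·3^n + 7·6^n for all n ≥ 1 by induction on n.
For the base case n = 1: h(1) = 51 = 3·(17), so 3 | h(1).
Inductive step: suppose the statement holds for some p ≥ 1, i.e. 3 | h(p). Then
h(p+1) − 6·h(p) = (3·3^(p+1) + 7·6^(p+1)) − 6·(3·3^p + 7·6^p) = (3)·3^p·(3 − 6) = (-9)·3^p. Since 3 | h(p) by the inductive hypothesis, 3 | 6·h(p); and 3 | -9 since -9 = 3·-3. Therefore 3 | h(p+1).
This completes the induction.
Therefore the largest such d is 3.

d = 3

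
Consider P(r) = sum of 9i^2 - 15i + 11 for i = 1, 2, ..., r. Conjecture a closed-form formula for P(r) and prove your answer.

P(r) = r(3r^2 - 3r + 5)

We claim P(r) = r(3r^2 - 3r + 5) for all r ≥ 1.
When r = 1: P(1) = 5, and the closed form gives 5. They agree.
Inductive step: suppose the statement holds for some i ≥ 1, so P(i) = i(3i^2 - 3i + 5).
Then P(i+1) = P(i) + (9i^2 + 3i + 5) = (i(3i^2 - 3i + 5)) + (9i^2 + 3i + 5).
Simplifying, P(i+1) = (i + 1)(3i^2 + 3i + 5) = (i+1)(3(i+1)^2 - 3(i+1) + 5),
which is the closed form with r = i+1.
This completes the induction.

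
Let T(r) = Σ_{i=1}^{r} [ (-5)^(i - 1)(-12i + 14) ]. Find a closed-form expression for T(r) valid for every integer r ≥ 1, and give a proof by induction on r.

T(r) = 2(-5)^r(r - 1) + 2

We claim T(r) = 2(-5)^r(r - 1) + 2 for all r ≥ 1.
Base case (r = 1): T(1) = 2, and the closed form gives 2. They agree.
For the inductive step, assume it holds for an arbitrary i ≥ 1, so T(i) = 2(-5)^i(i - 1) + 2.
Then T(i+1) = T(i) + ((-5)^i(-12i + 2)) = (2(-5)^i(i - 1) + 2) + ((-5)^i(-12i + 2)).
Simplifying, T(i+1) = -10(-5)^i·i + 2 = 2(-5)^(i+1)((i+1) - 1) + 2,
which is the closed form with r = i+1.
By the principle of mathematical induction, the result holds for all r ≥ 1.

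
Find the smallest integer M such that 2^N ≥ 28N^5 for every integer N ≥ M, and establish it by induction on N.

M = 30

At N = 29: 536870912 < 574312172, so the inequality fails and M ≥ 30. We prove 2^N ≥ 28N^5 for all N ≥ 30.
Base step (N = 30): 2^N = 1073741824 and 28N^5 = 680400000, so 1073741824 ≥ 680400000.
For the inductive step, assume it holds for an arbitrary k ≥ 30, so 2^k ≥ 28k^5.
Then 2^(k + 1) = 2·(2^k) ≥ 2·(28k^5).
Also, for k ≥ 30 we have 2·(28k^5) ≥ 28(k+1)^5, since 2 ≥ (1 + 1/k)^5 for all k ≥ 30.
Combining, 2^(k + 1) ≥ 28(k+1)^5.
By the principle of mathematical induction, the result holds for all N ≥ 30.
Hence the smallest such M is 30.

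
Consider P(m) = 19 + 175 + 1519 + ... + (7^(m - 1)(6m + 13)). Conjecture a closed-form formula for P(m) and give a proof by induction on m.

We claim P(m) = 7^m(m + 2) - 2 for all m ≥ 1.
Base step (m = 1): P(1) = 19, and the closed form gives 19. They agree.
Inductive step: suppose the statement holds for some p ≥ 1, so P(p) = 7^p(p + 2) - 2.
Then P(p+1) = P(p) + (7^p(6p + 19)) = (7^p(p + 2) - 2) + (7^p(6p + 19)).
Simplifying, P(p+1) = 7·7^p·p + 21·7^p - 2 = 7^(p+1)((p+1) + 2) - 2,
which is the closed form with m = p+1.
This completes the induction.

P(m) = 7^m(m + 2) - 2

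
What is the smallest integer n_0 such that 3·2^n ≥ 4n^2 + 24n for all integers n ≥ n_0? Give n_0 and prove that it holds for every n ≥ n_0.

At n = 6: 192 < 288, so the inequality fails and n_0 ≥ 7. We prove 3·2^n ≥ 4n^2 + 24n for all n ≥ 7.
For the base case n = 7: 3·2^n = 384 and 4n^2 + 24n = 364, so 384 ≥ 364.
Inductive step: assume the claim holds for n = j, so 3·2^j ≥ 4j^2 + 24j.
Then 3·2^(j + 1) = 2·(3·2^j) ≥ 2·(4j^2 + 24j).
Also, for j ≥ 7 we have 2·(4j^2 + 24j) ≥ 4(j+1)^2 + 24(j+1), since 2·(4j^2 + 24j) − (4(j+1)^2 + 24(j+1)) = 4j^2 + 16j - 28, which is nonnegative for all j ≥ 7.
Combining, 3·2^(j + 1) ≥ 4(j+1)^2 + 24(j+1).
This completes the induction.
Hence the smallest such n_0 is 7.

n_0 = 7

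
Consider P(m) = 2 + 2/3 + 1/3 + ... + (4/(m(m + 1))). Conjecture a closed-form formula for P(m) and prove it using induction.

P(m) = 4m/(m + 1)

We claim P(m) = 4m/(m + 1) for all m ≥ 1.
For the base case m = 1: P(1) = 2, and the closed form gives 2. They agree.
Suppose the result is true for m = j, so P(j) = 4j/(j + 1).
Then P(j+1) = P(j) + (4/((j + 1)(j + 2))) = (4j/(j + 1)) + (4/((j + 1)(j + 2))).
Simplifying, P(j+1) = 4(j + 1)/(j + 2) = 4(j+1)/((j+1) + 1),
which is the closed form with m = j+1.
By induction, the statement is established for all m ≥ 1.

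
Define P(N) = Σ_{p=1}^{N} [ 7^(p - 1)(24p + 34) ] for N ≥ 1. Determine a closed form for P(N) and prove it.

P(N) = 7^N(4N + 5) - 5

We claim P(N) = 7^N(4N + 5) - 5 for all N ≥ 1.
For the base case N = 1: P(1) = 58, and the closed form gives 58. They agree.
Inductive step: assume the claim holds for N = p, so P(p) = 7^p(4p + 5) - 5.
Then P(p+1) = P(p) + (7^p(24p + 58)) = (7^p(4p + 5) - 5) + (7^p(24p + 58)).
Simplifying, P(p+1) = 28·7^p·p + 63·7^p - 5 = 7^(p+1)(4(p+1) + 5) - 5,
which is the closed form with N = p+1.
Hence, by induction on N, the claim holds for every N ≥ 1.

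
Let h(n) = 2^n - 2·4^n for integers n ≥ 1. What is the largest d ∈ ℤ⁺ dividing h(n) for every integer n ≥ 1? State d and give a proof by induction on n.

Computing the first values: h(1) = -6 and h(2) = -28; gcd(-6, -28) = 2, so d ≤ 2.
We prove 2 | 2^n - 2·4^n for all n ≥ 1 by induction on n.
For the base case n = 1: h(1) = -6 = 2·(-3), so 2 | h(1).
Inductive step: assume the claim holds for n = i, i.e. 2 | h(i). Then
h(i+1) − 4·h(i) = (2^(i+1) - 2·4^(i+1)) − 4·(2^i - 2·4^i) = (1)·2^i·(2 − 4) = (-2)·2^i. Since 2 | h(i) by the inductive hypothesis, 2 | 4·h(i); and 2 | -2 since -2 = 2·-1. Therefore 2 | h(i+1).
By the principle of mathematical induction, the result holds for all n ≥ 1.
Therefore the largest such d is 2.

d = 2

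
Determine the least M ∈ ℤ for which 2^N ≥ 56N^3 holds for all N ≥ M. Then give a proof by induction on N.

M = 19

At N = 18: 262144 < 326592, so the inequality fails and M ≥ 19. We prove 2^N ≥ 56N^3 for all N ≥ 19.
When N = 19: 2^N = 524288 and 56N^3 = 384104, so 524288 ≥ 384104.
Suppose the result is true for N = j, so 2^j ≥ 56j^3.
Then 2^(j + 1) = 2·(2^j) ≥ 2·(56j^3).
Also, for j ≥ 19 we have 2·(56j^3) ≥ 56(j+1)^3, since 2 ≥ (1 + 1/j)^3 for all j ≥ 19.
Combining, 2^(j + 1) ≥ 56(j+1)^3.
This completes the induction.
Hence the smallest such M is 19.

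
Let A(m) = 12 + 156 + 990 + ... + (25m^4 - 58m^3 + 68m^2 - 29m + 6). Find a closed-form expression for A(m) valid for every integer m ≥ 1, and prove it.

A(m) = m(5m^4 - 2m^3 + 2m^2 + 5m + 2)

We claim A(m) = m(5m^4 - 2m^3 + 2m^2 + 5m + 2) for all m ≥ 1.
When m = 1: A(1) = 12, and the closed form gives 12. They agree.
For the inductive step, assume it holds for an arbitrary k ≥ 1, so A(k) = k(5k^4 - 2k^3 + 2k^2 + 5k + 2).
Then A(k+1) = A(k) + (25k^4 + 42k^3 + 44k^2 + 33k + 12) = (k(5k^4 - 2k^3 + 2k^2 + 5k + 2)) + (25k^4 + 42k^3 + 44k^2 + 33k + 12).
Simplifying, A(k+1) = (k + 1)(5k^4 + 18k^3 + 26k^2 + 23k + 12) = (k+1)(5(k+1)^4 - 2(k+1)^3 + 2(k+1)^2 + 5(k+1) + 2),
which is the closed form with m = k+1.
Hence, by induction on m, the claim holds for every m ≥ 1.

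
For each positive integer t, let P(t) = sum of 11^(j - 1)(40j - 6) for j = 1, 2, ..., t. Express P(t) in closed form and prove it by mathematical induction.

P(t) = 11^t(4t - 1) + 1

We claim P(t) = 11^t(4t - 1) + 1 for all t ≥ 1.
When t = 1: P(1) = 34, and the closed form gives 34. They agree.
Inductive step: suppose the statement holds for some j ≥ 1, so P(j) = 11^j(4j - 1) + 1.
Then P(j+1) = P(j) + (11^j(40j + 34)) = (11^j(4j - 1) + 1) + (11^j(40j + 34)).
Simplifying, P(j+1) = 44·11^j·j + 33·11^j + 1 = 11^(j+1)(4(j+1) - 1) + 1,
which is the closed form with t = j+1.
By induction, the statement is established for all t ≥ 1.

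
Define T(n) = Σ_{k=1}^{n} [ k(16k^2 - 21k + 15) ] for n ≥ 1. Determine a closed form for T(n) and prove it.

We claim T(n) = n(n + 1)(4n^2 - 3n + 4) for all n ≥ 1.
When n = 1: T(1) = 10, and the closed form gives 10. They agree.
For the inductive step, assume it holds for an arbitrary k ≥ 1, so T(k) = k(4k^3 + k^2 + k + 4).
Then T(k+1) = T(k) + (16k^3 + 27k^2 + 21k + 10) = (k(4k^3 + k^2 + k + 4)) + (16k^3 + 27k^2 + 21k + 10).
Simplifying, T(k+1) = (k + 1)(k + 2)(4k^2 + 5k + 5) = (k+1)((k+1) + 1)(4(k+1)^2 - 3(k+1) + 4),
which is the closed form with n = k+1.
By the principle of mathematical induction, the result holds for all n ≥ 1.

T(n) = n(n + 1)(4n^2 - 3n + 4)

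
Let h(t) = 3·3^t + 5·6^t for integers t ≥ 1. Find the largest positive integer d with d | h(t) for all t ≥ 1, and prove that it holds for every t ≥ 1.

Computing the first values: h(1) = 39 and h(2) = 207; gcd(39, 207) = 3, so d ≤ 3.
We prove 3 | 3·3^t + 5·6^t for all t ≥ 1 by induction on t.
Base step (t = 1): h(1) = 39 = 3·(13), so 3 | h(1).
For the inductive step, assume it holds for an arbitrary i ≥ 1, i.e. 3 | h(i). Then
h(i+1) − 6·h(i) = (3·3^(i+1) + 5·6^(i+1)) − 6·(3·3^i + 5·6^i) = (3)·3^i·(3 − 6) = (-9)·3^i. Since 3 | h(i) by the inductive hypothesis, 3 | 6·h(i); and 3 | -9 since -9 = 3·-3. Therefore 3 | h(i+1).
This completes the induction.
Therefore the largest such d is 3.

d = 3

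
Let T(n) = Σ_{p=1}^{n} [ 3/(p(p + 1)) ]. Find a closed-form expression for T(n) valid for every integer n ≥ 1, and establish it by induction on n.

We claim T(n) = 3n/(n + 1) for all n ≥ 1.
When n = 1: T(1) = 3/2, and the closed form gives 3/2. They agree.
Inductive step: suppose the statement holds for some p ≥ 1, so T(p) = 3p/(p + 1).
Then T(p+1) = T(p) + (3/((p + 1)(p + 2))) = (3p/(p + 1)) + (3/((p + 1)(p + 2))).
Simplifying, T(p+1) = 3(p + 1)/(p + 2) = 3(p+1)/((p+1) + 1),
which is the closed form with n = p+1.
By induction, the statement is established for all n ≥ 1.

T(n) = 3n/(n + 1)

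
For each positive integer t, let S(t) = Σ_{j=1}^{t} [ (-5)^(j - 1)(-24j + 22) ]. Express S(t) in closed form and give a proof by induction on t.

We claim S(t) = (-5)^t(4t - 3) + 3 for all t ≥ 1.
When t = 1: S(1) = -2, and the closed form gives -2. They agree.
For the inductive step, assume it holds for an arbitrary j ≥ 1, so S(j) = (-5)^j(4j - 3) + 3.
Then S(j+1) = S(j) + ((-5)^j(-24j - 2)) = ((-5)^j(4j - 3) + 3) + ((-5)^j(-24j - 2)).
Simplifying, S(j+1) = -20(-5)^j·j - 5(-5)^j + 3 = (-5)^(j+1)(4(j+1) - 3) + 3,
which is the closed form with t = j+1.
This completes the induction.

S(t) = (-5)^t(4t - 3) + 3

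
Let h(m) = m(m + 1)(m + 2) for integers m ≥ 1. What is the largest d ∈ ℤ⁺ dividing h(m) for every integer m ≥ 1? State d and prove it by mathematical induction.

d = 6

Computing the first values: h(1) = 6 and h(2) = 24; gcd(6, 24) = 6, so d ≤ 6.
We prove 6 | m(m + 1)(m + 2) for all m ≥ 1 by induction on m.
When m = 1: h(1) = 6 = 6·(1), so 6 | h(1).
Inductive step: assume the claim holds for m = i, i.e. 6 | h(i). Then
h(i+1) − h(i) = (i+1)·(i+2)·(i+3) − i·(i+1)·(i+2) = (i+1)·(i+2)·[(i+3) − i] = 3·(i+1)·(i+2). The product of 2 consecutive integers is divisible by (2)! = 2, so h(i+1) − h(i) is divisible by 3·2 = 6. By the inductive hypothesis 6 | h(i), hence 6 | h(i+1).
By induction, the statement is established for all m ≥ 1.
Therefore the largest such d is 6.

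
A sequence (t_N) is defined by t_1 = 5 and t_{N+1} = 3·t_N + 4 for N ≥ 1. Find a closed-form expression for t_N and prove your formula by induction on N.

t_N = 7·3^(N - 1) - 2

Computing the first terms: t_1 = 5, t_2 = 19, t_3 = 61. This suggests t_N = 7·3^(N - 1) - 2.
For the base case N = 1: the formula gives 5 = 5 = t_1.
Suppose the result is true for N = j, so t_j = 7·3^(j - 1) - 2.
Then t_{j+1} = 3·t_j + 4 = 3·(7·3^(j - 1) - 2) + 4 = 7·3^j - 2 = 7·3^((j+1) - 1) - 2,
which is the claimed formula at N = j+1.
This completes the induction.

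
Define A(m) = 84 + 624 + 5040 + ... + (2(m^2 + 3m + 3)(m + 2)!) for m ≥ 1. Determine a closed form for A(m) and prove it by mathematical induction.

A(m) = (2m + 2)(m + 3)! - 12

We claim A(m) = (2m + 2)(m + 3)! - 12 for all m ≥ 1.
Base case (m = 1): A(1) = 84, and the closed form gives 84. They agree.
Suppose the result is true for m = i, so A(i) = (2i + 2)(i + 3)! - 12.
Then A(i+1) = A(i) + (2(i^2 + 5i + 7)(i + 3)!) = ((2i + 2)(i + 3)! - 12) + (2(i^2 + 5i + 7)(i + 3)!).
Simplifying, A(i+1) = (2(i+1) + 2)((i+1) + 3)! - 12,
which is the closed form with m = i+1.
By the principle of mathematical induction, the result holds for all m ≥ 1.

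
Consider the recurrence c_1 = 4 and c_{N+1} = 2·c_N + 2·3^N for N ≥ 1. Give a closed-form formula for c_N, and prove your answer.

c_N = -2^N + 2·3^N

Computing the first terms: c_1 = 4, c_2 = 14, c_3 = 46. This suggests c_N = -2^N + 2·3^N.
For the base case N = 1: the formula gives 4 = 4 = c_1.
Inductive step: suppose the statement holds for some r ≥ 1, so c_r = -2^r + 2·3^r.
Then c_{r+1} = 2·c_r + 2·3^r = 2·(-2^r + 2·3^r) + 2·3^r = -2^(r + 1) + 2·3^(r + 1),
which is the claimed formula at N = r+1.
By induction, the statement is established for all N ≥ 1.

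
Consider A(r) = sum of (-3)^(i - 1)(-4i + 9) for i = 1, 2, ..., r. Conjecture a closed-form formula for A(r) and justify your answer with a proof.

A(r) = (-3)^r(r - 2) + 2

We claim A(r) = (-3)^r(r - 2) + 2 for all r ≥ 1.
For the base case r = 1: A(1) = 5, and the closed form gives 5. They agree.
Suppose the result is true for r = i, so A(i) = (-3)^i(i - 2) + 2.
Then A(i+1) = A(i) + ((-3)^i(-4i + 5)) = ((-3)^i(i - 2) + 2) + ((-3)^i(-4i + 5)).
Simplifying, A(i+1) = (-3)^(i + 1)i - (-3)^(i + 1) + 2 = (-3)^(i+1)((i+1) - 2) + 2,
which is the closed form with r = i+1.
This completes the induction.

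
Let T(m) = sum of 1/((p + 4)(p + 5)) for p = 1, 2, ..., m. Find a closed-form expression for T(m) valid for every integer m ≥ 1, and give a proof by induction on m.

T(m) = m/(5(m + 5))

We claim T(m) = m/(5(m + 5)) for all m ≥ 1.
Base step (m = 1): T(1) = 1/30, and the closed form gives 1/30. They agree.
Inductive step: suppose the statement holds for some p ≥ 1, so T(p) = p/(5(p + 5)).
Then T(p+1) = T(p) + (1/((p + 5)(p + 6))) = (p/(5(p + 5))) + (1/((p + 5)(p + 6))).
Simplifying, T(p+1) = (p + 1)/(5(p + 6)) = (p+1)/(5((p+1) + 5)),
which is the closed form with m = p+1.
Hence, by induction on m, the claim holds for every m ≥ 1.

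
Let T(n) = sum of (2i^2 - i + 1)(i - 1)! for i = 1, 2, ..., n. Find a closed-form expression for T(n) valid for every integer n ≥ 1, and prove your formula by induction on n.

T(n) = (2n + 1)n! - 1

We claim T(n) = (2n + 1)n! - 1 for all n ≥ 1.
Base case (n = 1): T(1) = 2, and the closed form gives 2. They agree.
Suppose the result is true for n = i, so T(i) = (2i + 1)i! - 1.
Then T(i+1) = T(i) + ((2i^2 + 3i + 2)i!) = ((2i + 1)i! - 1) + ((2i^2 + 3i + 2)i!).
Simplifying, T(i+1) = (2(i+1) + 1)(i+1)! - 1,
which is the closed form with n = i+1.
Hence, by induction on n, the claim holds for every n ≥ 1.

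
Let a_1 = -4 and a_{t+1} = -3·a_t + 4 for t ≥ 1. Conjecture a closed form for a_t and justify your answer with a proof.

a_t = -5(-3)^(t - 1) + 1

Computing the first terms: a_1 = -4, a_2 = 16, a_3 = -44. This suggests a_t = -5(-3)^(t - 1) + 1.
Base case (t = 1): the formula gives -4 = -4 = a_1.
Suppose the result is true for t = k, so a_k = -5(-3)^(k - 1) + 1.
Then a_{k+1} = -3·a_k + 4 = -3·(-5(-3)^(k - 1) + 1) + 4 = -5(-3)^k + 1 = -5(-3)^((k+1) - 1) + 1,
which is the claimed formula at t = k+1.
By induction, the statement is established for all t ≥ 1.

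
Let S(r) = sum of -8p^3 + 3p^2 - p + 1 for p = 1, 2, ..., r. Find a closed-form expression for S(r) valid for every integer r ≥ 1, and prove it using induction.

We claim S(r) = -r(2r^3 + 3r^2 + r - 1) for all r ≥ 1.
When r = 1: S(1) = -5, and the closed form gives -5. They agree.
Inductive step: assume the claim holds for r = p, so S(p) = p(-2p^3 - 3p^2 - p + 1).
Then S(p+1) = S(p) + (-p - 8(p + 1)^3 + 3(p + 1)^2) = (p(-2p^3 - 3p^2 - p + 1)) + (-p - 8(p + 1)^3 + 3(p + 1)^2).
Simplifying, S(p+1) = -(p + 1)(2p^3 + 9p^2 + 13p + 5) = -(p+1)(2(p+1)^3 + 3(p+1)^2 + (p+1) - 1),
which is the closed form with r = p+1.
By the principle of mathematical induction, the result holds for all r ≥ 1.

S(r) = -r(2r^3 + 3r^2 + r - 1)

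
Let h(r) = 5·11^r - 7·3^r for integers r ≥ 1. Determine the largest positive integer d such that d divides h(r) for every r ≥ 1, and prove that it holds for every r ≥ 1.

Computing the first values: h(1) = 34 and h(2) = 542; gcd(34, 542) = 2, so d ≤ 2.
We prove 2 | 5·11^r - 7·3^r for all r ≥ 1 by induction on r.
Base step (r = 1): h(1) = 34 = 2·(17), so 2 | h(1).
Inductive step: assume the claim holds for r = k, i.e. 2 | h(k). Then
h(k+1) − 11·h(k) = (5·11^(k+1) - 7·3^(k+1)) − 11·(5·11^k - 7·3^k) = (-7)·3^k·(3 − 11) = (56)·3^k. Since 2 | h(k) by the inductive hypothesis, 2 | 11·h(k); and 2 | 56 since 56 = 2·28. Therefore 2 | h(k+1).
By induction, the statement is established for all r ≥ 1.
Therefore the largest such d is 2.

d = 2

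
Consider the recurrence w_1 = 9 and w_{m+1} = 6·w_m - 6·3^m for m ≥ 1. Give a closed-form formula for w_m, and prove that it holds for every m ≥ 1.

w_m = 2·3^m + 3·6^(m - 1)

Computing the first terms: w_1 = 9, w_2 = 36, w_3 = 162. This suggests w_m = 2·3^m + 3·6^(m - 1).
When m = 1: the formula gives 9 = 9 = w_1.
Suppose the result is true for m = i, so w_i = 2·3^i + 3·6^(i - 1).
Then w_{i+1} = 6·w_i - 6·3^i = 6·(2·3^i + 3·6^(i - 1)) - 6·3^i = 2·3^(i + 1) + 3·6^i = 2·3^(i+1) + 3·6^((i+1) - 1),
which is the claimed formula at m = i+1.
By the principle of mathematical induction, the result holds for all m ≥ 1.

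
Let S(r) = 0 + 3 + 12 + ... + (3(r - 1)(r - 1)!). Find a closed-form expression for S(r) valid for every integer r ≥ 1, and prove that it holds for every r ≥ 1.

S(r) = 3r! - 3

We claim S(r) = 3r! - 3 for all r ≥ 1.
When r = 1: S(1) = 0, and the closed form gives 0. They agree.
For the inductive step, assume it holds for an arbitrary k ≥ 1, so S(k) = 3k! - 3.
Then S(k+1) = S(k) + (3k·k!) = (3k! - 3) + (3k·k!).
Simplifying, S(k+1) = 3(k+1)! - 3,
which is the closed form with r = k+1.
This completes the induction.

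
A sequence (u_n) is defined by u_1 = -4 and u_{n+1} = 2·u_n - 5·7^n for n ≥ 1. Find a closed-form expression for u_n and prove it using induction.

Computing the first terms: u_1 = -4, u_2 = -43, u_3 = -331. This suggests u_n = 3·2^(n - 1) - 7^n.
Base step (n = 1): the formula gives -4 = -4 = u_1.
Inductive step: suppose the statement holds for some j ≥ 1, so u_j = 3·2^(j - 1) - 7^j.
Then u_{j+1} = 2·u_j - 5·7^j = 2·(3·2^(j - 1) - 7^j) - 5·7^j = 3·2^j - 7^(j + 1) = 3·2^((j+1) - 1) - 7^(j+1),
which is the claimed formula at n = j+1.
By the principle of mathematical induction, the result holds for all n ≥ 1.

u_n = 3·2^(n - 1) - 7^n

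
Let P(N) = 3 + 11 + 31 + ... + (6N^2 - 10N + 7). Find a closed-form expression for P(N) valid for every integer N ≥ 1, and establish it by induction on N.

We claim P(N) = N(2N^2 - 2N + 3) for all N ≥ 1.
Base case (N = 1): P(1) = 3, and the closed form gives 3. They agree.
Suppose the result is true for N = m, so P(m) = m(2m^2 - 2m + 3).
Then P(m+1) = P(m) + (6m^2 + 2m + 3) = (m(2m^2 - 2m + 3)) + (6m^2 + 2m + 3).
Simplifying, P(m+1) = (m + 1)(2m^2 + 2m + 3) = (m+1)(2(m+1)^2 - 2(m+1) + 3),
which is the closed form with N = m+1.
By the principle of mathematical induction, the result holds for all N ≥ 1.

P(N) = N(2N^2 - 2N + 3)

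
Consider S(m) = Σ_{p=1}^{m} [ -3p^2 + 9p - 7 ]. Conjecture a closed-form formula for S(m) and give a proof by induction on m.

We claim S(m) = -m(m^2 - 3m + 3) for all m ≥ 1.
Base case (m = 1): S(1) = -1, and the closed form gives -1. They agree.
Suppose the result is true for m = p, so S(p) = p(-p^2 + 3p - 3).
Then S(p+1) = S(p) + (-3p^2 + 3p - 1) = (p(-p^2 + 3p - 3)) + (-3p^2 + 3p - 1).
Simplifying, S(p+1) = -(p + 1)(p^2 - p + 1) = -(p+1)((p+1)^2 - 3(p+1) + 3),
which is the closed form with m = p+1.
By the principle of mathematical induction, the result holds for all m ≥ 1.

S(m) = -m(m^2 - 3m + 3)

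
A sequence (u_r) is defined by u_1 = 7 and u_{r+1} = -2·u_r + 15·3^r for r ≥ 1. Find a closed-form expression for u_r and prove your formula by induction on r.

u_r = (-2)^r + 3^(r + 1)

Computing the first terms: u_1 = 7, u_2 = 31, u_3 = 73. This suggests u_r = (-2)^r + 3^(r + 1).
Base step (r = 1): the formula gives 7 = 7 = u_1.
For the inductive step, assume it holds for an arbitrary k ≥ 1, so u_k = (-2)^k + 3^(k + 1).
Then u_{k+1} = -2·u_k + 15·3^k = -2·((-2)^k + 3^(k + 1)) + 15·3^k = (-2)^(k + 1) + 3^(k + 2) = (-2)^(k+1) + 3^((k+1) + 1),
which is the claimed formula at r = k+1.
By the principle of mathematical induction, the result holds for all r ≥ 1.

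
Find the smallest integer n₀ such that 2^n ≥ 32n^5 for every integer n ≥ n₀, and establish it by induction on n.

n₀ = 30

At n = 29: 536870912 < 656356768, so the inequality fails and n₀ ≥ 30. We prove 2^n ≥ 32n^5 for all n ≥ 30.
Base case (n = 30): 2^n = 1073741824 and 32n^5 = 777600000, so 1073741824 ≥ 777600000.
Suppose the result is true for n = r, so 2^r ≥ 32r^5.
Then 2^(r + 1) = 2·(2^r) ≥ 2·(32r^5).
Also, for r ≥ 30 we have 2·(32r^5) ≥ 32(r+1)^5, since 2 ≥ (1 + 1/r)^5 for all r ≥ 30.
Combining, 2^(r + 1) ≥ 32(r+1)^5.
This completes the induction.
Hence the smallest such n₀ is 30.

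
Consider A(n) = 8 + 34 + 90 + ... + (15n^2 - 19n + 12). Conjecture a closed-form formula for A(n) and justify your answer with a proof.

A(n) = n(5n^2 - 2n + 5)

We claim A(n) = n(5n^2 - 2n + 5) for all n ≥ 1.
For the base case n = 1: A(1) = 8, and the closed form gives 8. They agree.
Inductive step: suppose the statement holds for some k ≥ 1, so A(k) = k(5k^2 - 2k + 5).
Then A(k+1) = A(k) + (15k^2 + 11k + 8) = (k(5k^2 - 2k + 5)) + (15k^2 + 11k + 8).
Simplifying, A(k+1) = (k + 1)(5k^2 + 8k + 8) = (k+1)(5(k+1)^2 - 2(k+1) + 5),
which is the closed form with n = k+1.
By induction, the statement is established for all n ≥ 1.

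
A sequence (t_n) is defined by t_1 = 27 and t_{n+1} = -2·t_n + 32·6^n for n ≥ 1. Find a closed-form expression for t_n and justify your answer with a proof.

Computing the first terms: t_1 = 27, t_2 = 138, t_3 = 876. This suggests t_n = 3(-2)^(n - 1) + 4·6^n.
Base step (n = 1): the formula gives 27 = 27 = t_1.
Inductive step: assume the claim holds for n = i, so t_i = 3(-2)^(i - 1) + 4·6^i.
Then t_{i+1} = -2·t_i + 32·6^i = -2·(3(-2)^(i - 1) + 4·6^i) + 32·6^i = 3(-2)^i + 4·6^(i + 1) = 3(-2)^((i+1) - 1) + 4·6^(i+1),
which is the claimed formula at n = i+1.
By induction, the statement is established for all n ≥ 1.

t_n = 3(-2)^(n - 1) + 4·6^n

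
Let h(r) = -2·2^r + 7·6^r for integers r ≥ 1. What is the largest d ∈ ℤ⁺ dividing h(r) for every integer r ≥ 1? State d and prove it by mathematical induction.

d = 2

Computing the first values: h(1) = 38 and h(2) = 244; gcd(38, 244) = 2, so d ≤ 2.
We prove 2 | -2·2^r + 7·6^r for all r ≥ 1 by induction on r.
For the base case r = 1: h(1) = 38 = 2·(19), so 2 | h(1).
Inductive step: assume the claim holds for r = p, i.e. 2 | h(p). Then
h(p+1) − 6·h(p) = (-2·2^(p+1) + 7·6^(p+1)) − 6·(-2·2^p + 7·6^p) = (-2)·2^p·(2 − 6) = (8)·2^p. Since 2 | h(p) by the inductive hypothesis, 2 | 6·h(p); and 2 | 8 since 8 = 2·4. Therefore 2 | h(p+1).
By the principle of mathematical induction, the result holds for all r ≥ 1.
Therefore the largest such d is 2.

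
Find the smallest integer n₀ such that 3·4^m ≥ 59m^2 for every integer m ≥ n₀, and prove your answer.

At m = 4: 768 < 944, so the inequality fails and n₀ ≥ 5. We prove 3·4^m ≥ 59m^2 for all m ≥ 5.
For the base case m = 5: 3·4^m = 3072 and 59m^2 = 1475, so 3072 ≥ 1475.
For the inductive step, assume it holds for an arbitrary p ≥ 5, so 3·4^p ≥ 59p^2.
Then 3·4^(p + 1) = 4·(3·4^p) ≥ 4·(59p^2).
Also, for p ≥ 5 we have 4·(59p^2) ≥ 59(p+1)^2, since 4 ≥ (1 + 1/p)^2 for all p ≥ 5.
Combining, 3·4^(p + 1) ≥ 59(p+1)^2.
By induction, the statement is established for all m ≥ 5.
Hence the smallest such n₀ is 5.

n₀ = 5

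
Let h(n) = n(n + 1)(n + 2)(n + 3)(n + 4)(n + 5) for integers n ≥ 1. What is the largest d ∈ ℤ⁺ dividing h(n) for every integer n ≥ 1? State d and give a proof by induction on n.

Computing the first values: h(1) = 720 and h(2) = 5040; gcd(720, 5040) = 720, so d ≤ 720.
We prove 720 | n(n + 1)(n + 2)(n + 3)(n + 4)(n + 5) for all n ≥ 1 by induction on n.
For the base case n = 1: h(1) = 720 = 720·(1), so 720 | h(1).
Inductive step: assume the claim holds for n = p, i.e. 720 | h(p). Then
h(p+1) − h(p) = (p+1)·(p+2)·(p+3)·(p+4)·(p+5)·(p+6) − p·(p+1)·(p+2)·(p+3)·(p+4)·(p+5) = (p+1)·(p+2)·(p+3)·(p+4)·(p+5)·[(p+6) − p] = 6·(p+1)·(p+2)·(p+3)·(p+4)·(p+5). The product of 5 consecutive integers is divisible by (5)! = 120, so h(p+1) − h(p) is divisible by 6·120 = 720. By the inductive hypothesis 720 | h(p), hence 720 | h(p+1).
Hence, by induction on n, the claim holds for every n ≥ 1.
Therefore the largest such d is 720.

d = 720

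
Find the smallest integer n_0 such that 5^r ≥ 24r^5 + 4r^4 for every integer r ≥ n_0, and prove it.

n_0 = 9

At r = 8: 390625 < 802816, so the inequality fails and n_0 ≥ 9. We prove 5^r ≥ 24r^5 + 4r^4 for all r ≥ 9.
For the base case r = 9: 5^r = 1953125 and 24r^5 + 4r^4 = 1443420, so 1953125 ≥ 1443420.
Suppose the result is true for r = m, so 5^m ≥ 24m^5 + 4m^4.
Then 5^(m + 1) = 5·(5^m) ≥ 5·(24m^5 + 4m^4).
Also, for m ≥ 9 we have 5·(24m^5 + 4m^4) ≥ 24(m+1)^5 + 4(m+1)^4, since 5·(24m^5 + 4m^4) − (24(m+1)^5 + 4(m+1)^4) = 96m^5 - 104m^4 - 256m^3 - 264m^2 - 136m - 28, which is nonnegative for all m ≥ 9.
Combining, 5^(m + 1) ≥ 24(m+1)^5 + 4(m+1)^4.
Hence, by induction on r, the claim holds for every r ≥ 9.
Hence the smallest such n_0 is 9.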